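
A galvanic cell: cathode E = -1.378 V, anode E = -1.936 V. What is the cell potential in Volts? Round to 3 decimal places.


Standard cell potential: E_cell = E_cathode - E_anode.
E_cell = -1.378 - (-1.936)
E_cell = 0.558 V, rounded to 3 dp:

0.558 V


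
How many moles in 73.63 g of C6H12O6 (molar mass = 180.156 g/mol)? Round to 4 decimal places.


n = mass / M
n = 73.63 / 180.156
n = 0.40870135 mol, rounded to 4 dp:

0.4087 mol


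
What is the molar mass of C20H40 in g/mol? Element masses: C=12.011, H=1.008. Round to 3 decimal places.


M = sum(count * atomic_mass) over atoms.
M = 20*12.011 + 40*1.008
M = 240.22 + 40.32
M = 280.54 g/mol, rounded to 3 dp:

280.540 g/mol


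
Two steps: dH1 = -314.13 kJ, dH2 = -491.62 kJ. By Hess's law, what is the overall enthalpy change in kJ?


Hess's law: enthalpy is a state function, so add the step enthalpies.
dH_total = dH1 + dH2 = -314.13 + (-491.62)
dH_total = -805.75 kJ:

-805.75 kJ


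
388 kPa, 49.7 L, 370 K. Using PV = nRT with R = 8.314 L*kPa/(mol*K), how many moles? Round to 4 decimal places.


PV = nRT, solve for n = PV / (RT).
PV = 388 * 49.7 = 19283.6
RT = 8.314 * 370 = 3076.18
n = 19283.6 / 3076.18
n = 6.26868389 mol, rounded to 4 dp:

6.2687 mol


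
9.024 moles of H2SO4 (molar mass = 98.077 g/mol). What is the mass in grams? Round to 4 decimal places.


mass = n * M
mass = 9.024 * 98.077
mass = 885.046848 g, rounded to 4 dp:

885.0468 g


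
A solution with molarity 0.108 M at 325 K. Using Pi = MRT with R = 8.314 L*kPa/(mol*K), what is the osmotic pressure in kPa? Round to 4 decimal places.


Osmotic pressure (van't Hoff): Pi = M*R*T.
RT = 8.314 * 325 = 2702.05
Pi = 0.108 * 2702.05
Pi = 291.8214 kPa, rounded to 4 dp:

291.8214 kPa


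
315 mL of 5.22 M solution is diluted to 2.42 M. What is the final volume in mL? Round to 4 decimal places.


Dilution: M1*V1 = M2*V2, solve for V2.
V2 = M1*V1 / M2
V2 = 5.22 * 315 / 2.42
V2 = 1644.3 / 2.42
V2 = 679.46280992 mL, rounded to 4 dp:

679.4628 mL


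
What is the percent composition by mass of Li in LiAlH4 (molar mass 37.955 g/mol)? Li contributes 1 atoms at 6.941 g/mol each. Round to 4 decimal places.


pct = 100 * (n_elem * M_elem) / M_total
mass_contribution = 1 * 6.941 = 6.941 g/mol
pct = 100 * 6.941 / 37.955
pct = 18.28744566 %, rounded to 4 dp:

18.2874 %


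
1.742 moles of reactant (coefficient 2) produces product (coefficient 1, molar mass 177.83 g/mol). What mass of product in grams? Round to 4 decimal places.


Use the coefficient ratio to convert reactant moles to product moles, then multiply by the product's molar mass.
moles_P = moles_R * (coeff_P / coeff_R) = 1.742 * (1/2) = 0.871
mass_P = moles_P * M_P = 0.871 * 177.83
mass_P = 154.88993 g, rounded to 4 dp:

154.8899 g


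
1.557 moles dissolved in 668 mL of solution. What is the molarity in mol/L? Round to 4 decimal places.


Convert volume to liters: V_L = V_mL / 1000.
V_L = 668 / 1000 = 0.668 L
M = n / V_L = 1.557 / 0.668
M = 2.33083832 mol/L, rounded to 4 dp:

2.3308 mol/L


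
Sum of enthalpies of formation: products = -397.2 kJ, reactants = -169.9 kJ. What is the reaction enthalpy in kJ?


dH_rxn = sum(dH_f products) - sum(dH_f reactants)
dH_rxn = -397.2 - (-169.9)
dH_rxn = -227.3 kJ:

-227.30 kJ


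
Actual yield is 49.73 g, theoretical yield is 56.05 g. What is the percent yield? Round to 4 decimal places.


% yield = 100 * actual / theoretical
% yield = 100 * 49.73 / 56.05
% yield = 88.72435326 %, rounded to 4 dp:

88.7244 %


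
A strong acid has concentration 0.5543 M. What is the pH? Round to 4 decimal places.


A strong acid dissociates completely, so [H+] equals the given concentration.
pH = -log10([H+]) = -log10(0.5543)
pH = 0.25625512, rounded to 4 dp:

0.2563


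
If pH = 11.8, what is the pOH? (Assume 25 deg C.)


At 25 deg C, pH + pOH = 14.
pOH = 14 - pH = 14 - 11.8
pOH = 2.2:

2.20


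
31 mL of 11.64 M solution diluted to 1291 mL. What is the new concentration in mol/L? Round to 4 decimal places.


Dilution: M1*V1 = M2*V2, solve for M2.
M2 = M1*V1 / V2
M2 = 11.64 * 31 / 1291
M2 = 360.84 / 1291
M2 = 0.27950426 mol/L, rounded to 4 dp:

0.2795 mol/L


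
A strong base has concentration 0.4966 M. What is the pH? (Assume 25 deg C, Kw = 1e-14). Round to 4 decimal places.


A strong base dissociates completely, so [OH-] equals the given concentration.
pOH = -log10([OH-]) = -log10(0.4966) = 0.303993
pH = 14 - pOH = 14 - 0.303993
pH = 13.696007, rounded to 4 dp:

13.6960


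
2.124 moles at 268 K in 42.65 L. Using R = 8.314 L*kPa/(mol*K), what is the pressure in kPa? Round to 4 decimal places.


PV = nRT, solve for P = nRT / V.
nRT = 2.124 * 8.314 * 268 = 4732.5948
P = 4732.5948 / 42.65
P = 110.96353576 kPa, rounded to 4 dp:

110.9635 kPa


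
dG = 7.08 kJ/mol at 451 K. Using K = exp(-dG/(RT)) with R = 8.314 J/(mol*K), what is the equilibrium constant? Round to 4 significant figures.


dG is in kJ/mol; multiply by 1000 to match R in J/(mol*K).
RT = 8.314 * 451 = 3749.614 J/mol
exponent = -dG*1000 / (RT) = -(7.08*1000) / 3749.614 = -1.88819436
K = exp(-1.88819436)
K = 0.15134484, rounded to 4 significant figures:

0.1513


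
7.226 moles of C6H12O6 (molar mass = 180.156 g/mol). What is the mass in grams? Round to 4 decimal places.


mass = n * M
mass = 7.226 * 180.156
mass = 1301.807256 g, rounded to 4 dp:

1301.8073 g


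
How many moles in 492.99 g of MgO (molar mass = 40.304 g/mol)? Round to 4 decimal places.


n = mass / M
n = 492.99 / 40.304
n = 12.23178841 mol, rounded to 4 dp:

12.2318 mol


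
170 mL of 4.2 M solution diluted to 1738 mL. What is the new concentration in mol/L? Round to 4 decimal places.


Dilution: M1*V1 = M2*V2, solve for M2.
M2 = M1*V1 / V2
M2 = 4.2 * 170 / 1738
M2 = 714.0 / 1738
M2 = 0.41081703 mol/L, rounded to 4 dp:

0.4108 mol/L


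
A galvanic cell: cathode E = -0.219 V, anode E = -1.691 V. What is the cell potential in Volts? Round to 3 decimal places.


Standard cell potential: E_cell = E_cathode - E_anode.
E_cell = -0.219 - (-1.691)
E_cell = 1.472 V, rounded to 3 dp:

1.472 V


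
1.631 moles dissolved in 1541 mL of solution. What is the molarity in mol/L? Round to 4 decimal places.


Convert volume to liters: V_L = V_mL / 1000.
V_L = 1541 / 1000 = 1.541 L
M = n / V_L = 1.631 / 1.541
M = 1.05840363 mol/L, rounded to 4 dp:

1.0584 mol/L


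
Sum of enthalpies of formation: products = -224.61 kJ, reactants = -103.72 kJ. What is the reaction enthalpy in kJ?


dH_rxn = sum(dH_f products) - sum(dH_f reactants)
dH_rxn = -224.61 - (-103.72)
dH_rxn = -120.89 kJ:

-120.89 kJ


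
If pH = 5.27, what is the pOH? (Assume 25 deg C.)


At 25 deg C, pH + pOH = 14.
pOH = 14 - pH = 14 - 5.27
pOH = 8.73:

8.73


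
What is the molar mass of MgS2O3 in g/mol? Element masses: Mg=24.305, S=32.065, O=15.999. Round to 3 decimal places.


M = sum(count * atomic_mass) over atoms.
M = 1*24.305 + 2*32.065 + 3*15.999
M = 24.305 + 64.13 + 47.997
M = 136.432 g/mol, rounded to 3 dp:

136.432 g/mol


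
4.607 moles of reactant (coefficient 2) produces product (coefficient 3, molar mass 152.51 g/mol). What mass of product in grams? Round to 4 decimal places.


Use the coefficient ratio to convert reactant moles to product moles, then multiply by the product's molar mass.
moles_P = moles_R * (coeff_P / coeff_R) = 4.607 * (3/2) = 6.9105
mass_P = moles_P * M_P = 6.9105 * 152.51
mass_P = 1053.920355 g, rounded to 4 dp:

1053.9204 g


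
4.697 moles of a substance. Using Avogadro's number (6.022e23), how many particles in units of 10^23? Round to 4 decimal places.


N = n * NA, then divide by 1e23 for the requested units.
N / 1e23 = n * 6.022
N / 1e23 = 4.697 * 6.022
N / 1e23 = 28.285334, rounded to 4 dp:

28.2853


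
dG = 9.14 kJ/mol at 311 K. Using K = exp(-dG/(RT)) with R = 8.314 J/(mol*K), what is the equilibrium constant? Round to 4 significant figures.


dG is in kJ/mol; multiply by 1000 to match R in J/(mol*K).
RT = 8.314 * 311 = 2585.654 J/mol
exponent = -dG*1000 / (RT) = -(9.14*1000) / 2585.654 = -3.53488905
K = exp(-3.53488905)
K = 0.029161992, rounded to 4 significant figures:

0.02916


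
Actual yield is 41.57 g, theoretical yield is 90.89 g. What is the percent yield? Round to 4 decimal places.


% yield = 100 * actual / theoretical
% yield = 100 * 41.57 / 90.89
% yield = 45.73660469 %, rounded to 4 dp:

45.7366 %


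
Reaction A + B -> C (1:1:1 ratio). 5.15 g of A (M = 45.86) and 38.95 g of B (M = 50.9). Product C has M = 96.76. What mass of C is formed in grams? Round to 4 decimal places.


Find moles of each reactant; the smaller value is the limiting reagent in a 1:1:1 reaction, so moles_C equals moles of the limiter.
n_A = mass_A / M_A = 5.15 / 45.86 = 0.112298 mol
n_B = mass_B / M_B = 38.95 / 50.9 = 0.765226 mol
Limiting reagent: A (smaller), n_limiting = 0.112298 mol
mass_C = n_limiting * M_C = 0.112298 * 96.76
mass_C = 10.86595448 g, rounded to 4 dp:

10.8660 g


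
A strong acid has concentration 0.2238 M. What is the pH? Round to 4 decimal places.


A strong acid dissociates completely, so [H+] equals the given concentration.
pH = -log10([H+]) = -log10(0.2238)
pH = 0.65013992, rounded to 4 dp:

0.6501


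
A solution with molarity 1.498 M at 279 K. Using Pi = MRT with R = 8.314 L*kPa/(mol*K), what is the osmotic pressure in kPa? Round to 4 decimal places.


Osmotic pressure (van't Hoff): Pi = M*R*T.
RT = 8.314 * 279 = 2319.606
Pi = 1.498 * 2319.606
Pi = 3474.769788 kPa, rounded to 4 dp:

3474.7698 kPa


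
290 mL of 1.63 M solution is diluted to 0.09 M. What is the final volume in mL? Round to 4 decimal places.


Dilution: M1*V1 = M2*V2, solve for V2.
V2 = M1*V1 / M2
V2 = 1.63 * 290 / 0.09
V2 = 472.7 / 0.09
V2 = 5252.22222222 mL, rounded to 4 dp:

5252.2222 mL


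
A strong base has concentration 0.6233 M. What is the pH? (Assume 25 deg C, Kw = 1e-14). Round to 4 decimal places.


A strong base dissociates completely, so [OH-] equals the given concentration.
pOH = -log10([OH-]) = -log10(0.6233) = 0.205303
pH = 14 - pOH = 14 - 0.205303
pH = 13.794697, rounded to 4 dp:

13.7947


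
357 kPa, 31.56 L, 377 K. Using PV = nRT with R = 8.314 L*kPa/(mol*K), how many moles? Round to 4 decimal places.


PV = nRT, solve for n = PV / (RT).
PV = 357 * 31.56 = 11266.92
RT = 8.314 * 377 = 3134.378
n = 11266.92 / 3134.378
n = 3.59462707 mol, rounded to 4 dp:

3.5946 mol


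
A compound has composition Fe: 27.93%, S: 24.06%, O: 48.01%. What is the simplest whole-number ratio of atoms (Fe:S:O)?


Assume 100 g of compound, divide each mass% by atomic mass to get moles, then normalize by the smallest to get a raw atom ratio.
Moles per 100 g: Fe: 27.93/55.845 = 0.5001, S: 24.06/32.065 = 0.7504, O: 48.01/15.999 = 3.0008
Raw ratio (divide by min = 0.5001): Fe: 1.0, S: 1.5, O: 6.0
Multiply by 2 to clear fractions: Fe: 2.0 ~= 2, S: 3.001 ~= 3, O: 12.0 ~= 12
Reduce by GCD to get the simplest whole-number ratio:

2:3:12


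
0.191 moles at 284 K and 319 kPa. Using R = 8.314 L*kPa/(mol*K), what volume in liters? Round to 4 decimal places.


PV = nRT, solve for V = nRT / P.
nRT = 0.191 * 8.314 * 284 = 450.9846
V = 450.9846 / 319
V = 1.41374483 L, rounded to 4 dp:

1.4137 L


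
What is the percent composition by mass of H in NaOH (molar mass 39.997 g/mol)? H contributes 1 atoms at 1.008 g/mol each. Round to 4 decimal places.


pct = 100 * (n_elem * M_elem) / M_total
mass_contribution = 1 * 1.008 = 1.008 g/mol
pct = 100 * 1.008 / 39.997
pct = 2.52018901 %, rounded to 4 dp:

2.5202 %


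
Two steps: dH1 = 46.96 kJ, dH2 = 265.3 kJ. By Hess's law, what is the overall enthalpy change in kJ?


Hess's law: enthalpy is a state function, so add the step enthalpies.
dH_total = dH1 + dH2 = 46.96 + (265.3)
dH_total = 312.26 kJ:

312.26 kJ


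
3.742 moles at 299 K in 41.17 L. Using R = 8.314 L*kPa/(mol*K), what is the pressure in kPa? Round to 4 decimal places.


PV = nRT, solve for P = nRT / V.
nRT = 3.742 * 8.314 * 299 = 9302.1854
P = 9302.1854 / 41.17
P = 225.94572261 kPa, rounded to 4 dp:

225.9457 kPa


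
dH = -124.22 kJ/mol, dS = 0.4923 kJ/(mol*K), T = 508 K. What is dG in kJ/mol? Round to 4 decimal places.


Gibbs: dG = dH - T*dS (consistent units, dS already in kJ/(mol*K)).
T*dS = 508 * 0.4923 = 250.0884
dG = -124.22 - (250.0884)
dG = -374.3084 kJ/mol, rounded to 4 dp:

-374.3084 kJ/mol


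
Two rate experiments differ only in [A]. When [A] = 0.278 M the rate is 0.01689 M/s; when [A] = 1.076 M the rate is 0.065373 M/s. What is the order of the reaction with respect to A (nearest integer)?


Rate is proportional to [A]^n, so rate2/rate1 = ([A]2/[A]1)^n. Take logs to solve for n.
rate2/rate1 = 0.065373 / 0.01689 = 3.8705
[A]2/[A]1 = 1.076 / 0.278 = 3.8705
n = ln(3.8705) / ln(3.8705) = 1.0
Nearest integer order:

1


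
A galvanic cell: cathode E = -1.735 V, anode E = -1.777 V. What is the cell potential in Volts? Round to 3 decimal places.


Standard cell potential: E_cell = E_cathode - E_anode.
E_cell = -1.735 - (-1.777)
E_cell = 0.042 V, rounded to 3 dp:

0.042 V


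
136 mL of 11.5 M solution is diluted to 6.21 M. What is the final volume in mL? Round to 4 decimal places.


Dilution: M1*V1 = M2*V2, solve for V2.
V2 = M1*V1 / M2
V2 = 11.5 * 136 / 6.21
V2 = 1564.0 / 6.21
V2 = 251.85185185 mL, rounded to 4 dp:

251.8519 mL


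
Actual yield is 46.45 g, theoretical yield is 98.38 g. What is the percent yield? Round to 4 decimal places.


% yield = 100 * actual / theoretical
% yield = 100 * 46.45 / 98.38
% yield = 47.21488107 %, rounded to 4 dp:

47.2149 %


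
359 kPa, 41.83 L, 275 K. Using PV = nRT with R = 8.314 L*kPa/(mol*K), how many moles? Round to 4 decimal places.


PV = nRT, solve for n = PV / (RT).
PV = 359 * 41.83 = 15016.97
RT = 8.314 * 275 = 2286.35
n = 15016.97 / 2286.35
n = 6.56809762 mol, rounded to 4 dp:

6.5681 mol


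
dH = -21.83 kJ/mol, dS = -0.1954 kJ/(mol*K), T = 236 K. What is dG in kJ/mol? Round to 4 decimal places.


Gibbs: dG = dH - T*dS (consistent units, dS already in kJ/(mol*K)).
T*dS = 236 * -0.1954 = -46.1144
dG = -21.83 - (-46.1144)
dG = 24.2844 kJ/mol, rounded to 4 dp:

24.2844 kJ/mol


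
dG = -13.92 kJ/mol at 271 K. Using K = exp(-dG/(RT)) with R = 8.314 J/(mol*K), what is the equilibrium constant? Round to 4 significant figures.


dG is in kJ/mol; multiply by 1000 to match R in J/(mol*K).
RT = 8.314 * 271 = 2253.094 J/mol
exponent = -dG*1000 / (RT) = -(-13.92*1000) / 2253.094 = 6.178171
K = exp(6.178171)
K = 482.10937, rounded to 4 significant figures:

482.1


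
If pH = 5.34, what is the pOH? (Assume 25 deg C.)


At 25 deg C, pH + pOH = 14.
pOH = 14 - pH = 14 - 5.34
pOH = 8.66:

8.66


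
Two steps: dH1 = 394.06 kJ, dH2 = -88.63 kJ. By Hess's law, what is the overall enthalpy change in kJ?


Hess's law: enthalpy is a state function, so add the step enthalpies.
dH_total = dH1 + dH2 = 394.06 + (-88.63)
dH_total = 305.43 kJ:

305.43 kJ


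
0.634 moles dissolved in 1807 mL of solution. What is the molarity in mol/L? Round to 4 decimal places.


Convert volume to liters: V_L = V_mL / 1000.
V_L = 1807 / 1000 = 1.807 L
M = n / V_L = 0.634 / 1.807
M = 0.35085778 mol/L, rounded to 4 dp:

0.3509 mol/L


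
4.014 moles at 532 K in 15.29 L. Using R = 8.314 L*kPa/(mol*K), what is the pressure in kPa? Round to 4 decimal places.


PV = nRT, solve for P = nRT / V.
nRT = 4.014 * 8.314 * 532 = 17754.1147
P = 17754.1147 / 15.29
P = 1161.15858077 kPa, rounded to 4 dp:

1161.1586 kPa


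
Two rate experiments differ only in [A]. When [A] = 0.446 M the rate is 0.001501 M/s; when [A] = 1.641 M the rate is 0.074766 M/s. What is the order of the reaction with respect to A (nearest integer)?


Rate is proportional to [A]^n, so rate2/rate1 = ([A]2/[A]1)^n. Take logs to solve for n.
rate2/rate1 = 0.074766 / 0.001501 = 49.8108
[A]2/[A]1 = 1.641 / 0.446 = 3.6794
n = ln(49.8108) / ln(3.6794) = 3.0
Nearest integer order:

3


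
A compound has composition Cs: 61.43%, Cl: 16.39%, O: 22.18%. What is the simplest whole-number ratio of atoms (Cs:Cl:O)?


Assume 100 g of compound, divide each mass% by atomic mass to get moles, then normalize by the smallest to get a raw atom ratio.
Moles per 100 g: Cs: 61.43/132.905 = 0.4622, Cl: 16.39/35.453 = 0.4623, O: 22.18/15.999 = 1.3863
Raw ratio (divide by min = 0.4622): Cs: 1.0, Cl: 1.0, O: 2.999
Multiply by 1 to clear fractions: Cs: 1.0 ~= 1, Cl: 1.0 ~= 1, O: 2.999 ~= 3
Reduce by GCD to get the simplest whole-number ratio:

1:1:3


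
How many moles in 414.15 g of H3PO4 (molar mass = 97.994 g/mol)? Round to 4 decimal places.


n = mass / M
n = 414.15 / 97.994
n = 4.22627916 mol, rounded to 4 dp:

4.2263 mol


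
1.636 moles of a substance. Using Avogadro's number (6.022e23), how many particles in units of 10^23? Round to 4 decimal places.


N = n * NA, then divide by 1e23 for the requested units.
N / 1e23 = n * 6.022
N / 1e23 = 1.636 * 6.022
N / 1e23 = 9.851992, rounded to 4 dp:

9.8520


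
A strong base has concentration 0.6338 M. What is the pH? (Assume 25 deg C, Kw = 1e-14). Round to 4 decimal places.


A strong base dissociates completely, so [OH-] equals the given concentration.
pOH = -log10([OH-]) = -log10(0.6338) = 0.198048
pH = 14 - pOH = 14 - 0.198048
pH = 13.801952, rounded to 4 dp:

13.8020


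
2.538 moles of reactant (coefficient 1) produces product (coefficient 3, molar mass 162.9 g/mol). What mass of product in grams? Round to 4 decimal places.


Use the coefficient ratio to convert reactant moles to product moles, then multiply by the product's molar mass.
moles_P = moles_R * (coeff_P / coeff_R) = 2.538 * (3/1) = 7.614
mass_P = moles_P * M_P = 7.614 * 162.9
mass_P = 1240.3206 g, rounded to 4 dp:

1240.3206 g


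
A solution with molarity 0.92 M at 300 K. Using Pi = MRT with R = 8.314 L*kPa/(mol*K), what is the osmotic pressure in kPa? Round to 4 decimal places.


Osmotic pressure (van't Hoff): Pi = M*R*T.
RT = 8.314 * 300 = 2494.2
Pi = 0.92 * 2494.2
Pi = 2294.664 kPa, rounded to 4 dp:

2294.6640 kPa


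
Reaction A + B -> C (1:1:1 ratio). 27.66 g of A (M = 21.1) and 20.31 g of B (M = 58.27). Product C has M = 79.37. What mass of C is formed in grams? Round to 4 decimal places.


Find moles of each reactant; the smaller value is the limiting reagent in a 1:1:1 reaction, so moles_C equals moles of the limiter.
n_A = mass_A / M_A = 27.66 / 21.1 = 1.3109 mol
n_B = mass_B / M_B = 20.31 / 58.27 = 0.34855 mol
Limiting reagent: B (smaller), n_limiting = 0.34855 mol
mass_C = n_limiting * M_C = 0.34855 * 79.37
mass_C = 27.6644135 g, rounded to 4 dp:

27.6644 g


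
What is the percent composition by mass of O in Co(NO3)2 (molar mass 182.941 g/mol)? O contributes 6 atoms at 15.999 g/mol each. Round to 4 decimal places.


pct = 100 * (n_elem * M_elem) / M_total
mass_contribution = 6 * 15.999 = 95.994 g/mol
pct = 100 * 95.994 / 182.941
pct = 52.47265512 %, rounded to 4 dp:

52.4727 %


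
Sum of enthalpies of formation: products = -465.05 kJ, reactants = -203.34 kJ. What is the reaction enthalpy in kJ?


dH_rxn = sum(dH_f products) - sum(dH_f reactants)
dH_rxn = -465.05 - (-203.34)
dH_rxn = -261.71 kJ:

-261.71 kJ


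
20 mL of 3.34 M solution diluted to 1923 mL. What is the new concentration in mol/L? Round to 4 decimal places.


Dilution: M1*V1 = M2*V2, solve for M2.
M2 = M1*V1 / V2
M2 = 3.34 * 20 / 1923
M2 = 66.8 / 1923
M2 = 0.03473739 mol/L, rounded to 4 dp:

0.0347 mol/L


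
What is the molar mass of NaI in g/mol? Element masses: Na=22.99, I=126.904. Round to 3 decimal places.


M = sum(count * atomic_mass) over atoms.
M = 1*22.99 + 1*126.904
M = 22.99 + 126.904
M = 149.894 g/mol, rounded to 3 dp:

149.894 g/mol


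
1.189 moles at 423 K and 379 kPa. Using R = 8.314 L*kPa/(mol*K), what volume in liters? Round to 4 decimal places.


PV = nRT, solve for V = nRT / P.
nRT = 1.189 * 8.314 * 423 = 4181.5014
V = 4181.5014 / 379
V = 11.03298522 L, rounded to 4 dp:

11.0330 L


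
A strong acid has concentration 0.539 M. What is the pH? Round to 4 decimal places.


A strong acid dissociates completely, so [H+] equals the given concentration.
pH = -log10([H+]) = -log10(0.539)
pH = 0.26841123, rounded to 4 dp:

0.2684


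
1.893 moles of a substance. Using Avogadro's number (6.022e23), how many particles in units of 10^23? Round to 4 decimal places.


N = n * NA, then divide by 1e23 for the requested units.
N / 1e23 = n * 6.022
N / 1e23 = 1.893 * 6.022
N / 1e23 = 11.399646, rounded to 4 dp:

11.3996


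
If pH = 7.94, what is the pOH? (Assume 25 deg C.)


At 25 deg C, pH + pOH = 14.
pOH = 14 - pH = 14 - 7.94
pOH = 6.06:

6.06


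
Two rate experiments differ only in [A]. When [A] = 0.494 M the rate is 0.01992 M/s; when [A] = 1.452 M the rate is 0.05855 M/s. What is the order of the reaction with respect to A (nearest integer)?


Rate is proportional to [A]^n, so rate2/rate1 = ([A]2/[A]1)^n. Take logs to solve for n.
rate2/rate1 = 0.05855 / 0.01992 = 2.9393
[A]2/[A]1 = 1.452 / 0.494 = 2.9393
n = ln(2.9393) / ln(2.9393) = 1.0
Nearest integer order:

1


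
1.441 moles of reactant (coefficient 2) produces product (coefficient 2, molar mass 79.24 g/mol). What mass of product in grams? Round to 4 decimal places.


Use the coefficient ratio to convert reactant moles to product moles, then multiply by the product's molar mass.
moles_P = moles_R * (coeff_P / coeff_R) = 1.441 * (2/2) = 1.441
mass_P = moles_P * M_P = 1.441 * 79.24
mass_P = 114.18484 g, rounded to 4 dp:

114.1848 g


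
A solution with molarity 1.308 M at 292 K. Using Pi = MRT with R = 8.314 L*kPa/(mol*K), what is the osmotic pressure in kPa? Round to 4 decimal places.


Osmotic pressure (van't Hoff): Pi = M*R*T.
RT = 8.314 * 292 = 2427.688
Pi = 1.308 * 2427.688
Pi = 3175.415904 kPa, rounded to 4 dp:

3175.4159 kPa


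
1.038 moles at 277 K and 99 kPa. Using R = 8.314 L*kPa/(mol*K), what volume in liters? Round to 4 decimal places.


PV = nRT, solve for V = nRT / P.
nRT = 1.038 * 8.314 * 277 = 2390.4912
V = 2390.4912 / 99
V = 24.14637576 L, rounded to 4 dp:

24.1464 L


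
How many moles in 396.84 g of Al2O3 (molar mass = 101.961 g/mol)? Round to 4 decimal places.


n = mass / M
n = 396.84 / 101.961
n = 3.89207638 mol, rounded to 4 dp:

3.8921 mol


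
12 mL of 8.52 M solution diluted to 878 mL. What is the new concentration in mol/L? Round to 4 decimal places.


Dilution: M1*V1 = M2*V2, solve for M2.
M2 = M1*V1 / V2
M2 = 8.52 * 12 / 878
M2 = 102.24 / 878
M2 = 0.11644647 mol/L, rounded to 4 dp:

0.1164 mol/L


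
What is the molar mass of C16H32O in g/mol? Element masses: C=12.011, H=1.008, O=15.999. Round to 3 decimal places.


M = sum(count * atomic_mass) over atoms.
M = 16*12.011 + 32*1.008 + 1*15.999
M = 192.176 + 32.256 + 15.999
M = 240.431 g/mol, rounded to 3 dp:

240.431 g/mol


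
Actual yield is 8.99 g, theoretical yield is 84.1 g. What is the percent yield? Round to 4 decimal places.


% yield = 100 * actual / theoretical
% yield = 100 * 8.99 / 84.1
% yield = 10.68965517 %, rounded to 4 dp:

10.6897 %


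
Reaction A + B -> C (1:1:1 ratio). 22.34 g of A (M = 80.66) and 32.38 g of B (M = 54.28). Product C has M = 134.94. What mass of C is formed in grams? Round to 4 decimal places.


Find moles of each reactant; the smaller value is the limiting reagent in a 1:1:1 reaction, so moles_C equals moles of the limiter.
n_A = mass_A / M_A = 22.34 / 80.66 = 0.276965 mol
n_B = mass_B / M_B = 32.38 / 54.28 = 0.596536 mol
Limiting reagent: A (smaller), n_limiting = 0.276965 mol
mass_C = n_limiting * M_C = 0.276965 * 134.94
mass_C = 37.3736571 g, rounded to 4 dp:

37.3737 g


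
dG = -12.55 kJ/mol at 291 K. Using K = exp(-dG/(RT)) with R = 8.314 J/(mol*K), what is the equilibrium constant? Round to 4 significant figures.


dG is in kJ/mol; multiply by 1000 to match R in J/(mol*K).
RT = 8.314 * 291 = 2419.374 J/mol
exponent = -dG*1000 / (RT) = -(-12.55*1000) / 2419.374 = 5.18729225
K = exp(5.18729225)
K = 178.98325, rounded to 4 significant figures:

179.0


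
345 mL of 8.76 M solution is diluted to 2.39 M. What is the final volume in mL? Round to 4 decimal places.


Dilution: M1*V1 = M2*V2, solve for V2.
V2 = M1*V1 / M2
V2 = 8.76 * 345 / 2.39
V2 = 3022.2 / 2.39
V2 = 1264.51882845 mL, rounded to 4 dp:

1264.5188 mL


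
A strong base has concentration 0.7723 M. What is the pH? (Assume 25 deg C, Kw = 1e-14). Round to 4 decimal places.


A strong base dissociates completely, so [OH-] equals the given concentration.
pOH = -log10([OH-]) = -log10(0.7723) = 0.112214
pH = 14 - pOH = 14 - 0.112214
pH = 13.887786, rounded to 4 dp:

13.8878


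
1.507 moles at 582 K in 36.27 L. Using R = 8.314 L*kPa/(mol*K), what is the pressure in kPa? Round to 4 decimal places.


PV = nRT, solve for P = nRT / V.
nRT = 1.507 * 8.314 * 582 = 7291.9932
P = 7291.9932 / 36.27
P = 201.04751034 kPa, rounded to 4 dp:

201.0475 kPa


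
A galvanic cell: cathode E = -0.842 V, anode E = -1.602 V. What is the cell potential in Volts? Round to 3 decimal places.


Standard cell potential: E_cell = E_cathode - E_anode.
E_cell = -0.842 - (-1.602)
E_cell = 0.76 V, rounded to 3 dp:

0.760 V


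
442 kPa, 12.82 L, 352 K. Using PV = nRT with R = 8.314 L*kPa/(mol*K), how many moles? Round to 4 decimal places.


PV = nRT, solve for n = PV / (RT).
PV = 442 * 12.82 = 5666.44
RT = 8.314 * 352 = 2926.528
n = 5666.44 / 2926.528
n = 1.93623297 mol, rounded to 4 dp:

1.9362 mol


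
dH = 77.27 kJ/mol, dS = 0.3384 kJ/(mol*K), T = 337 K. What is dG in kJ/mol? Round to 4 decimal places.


Gibbs: dG = dH - T*dS (consistent units, dS already in kJ/(mol*K)).
T*dS = 337 * 0.3384 = 114.0408
dG = 77.27 - (114.0408)
dG = -36.7708 kJ/mol, rounded to 4 dp:

-36.7708 kJ/mol


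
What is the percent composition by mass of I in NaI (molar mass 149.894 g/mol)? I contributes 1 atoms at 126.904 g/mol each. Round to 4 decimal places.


pct = 100 * (n_elem * M_elem) / M_total
mass_contribution = 1 * 126.904 = 126.904 g/mol
pct = 100 * 126.904 / 149.894
pct = 84.66249483 %, rounded to 4 dp:

84.6625 %


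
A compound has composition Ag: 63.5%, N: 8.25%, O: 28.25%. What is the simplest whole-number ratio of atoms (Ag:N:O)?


Assume 100 g of compound, divide each mass% by atomic mass to get moles, then normalize by the smallest to get a raw atom ratio.
Moles per 100 g: Ag: 63.5/107.868 = 0.5887, N: 8.25/14.007 = 0.589, O: 28.25/15.999 = 1.7657
Raw ratio (divide by min = 0.5887): Ag: 1.0, N: 1.001, O: 2.999
Multiply by 1 to clear fractions: Ag: 1.0 ~= 1, N: 1.001 ~= 1, O: 2.999 ~= 3
Reduce by GCD to get the simplest whole-number ratio:

1:1:3


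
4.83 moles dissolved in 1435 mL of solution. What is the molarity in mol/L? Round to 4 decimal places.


Convert volume to liters: V_L = V_mL / 1000.
V_L = 1435 / 1000 = 1.435 L
M = n / V_L = 4.83 / 1.435
M = 3.36585366 mol/L, rounded to 4 dp:

3.3659 mol/L


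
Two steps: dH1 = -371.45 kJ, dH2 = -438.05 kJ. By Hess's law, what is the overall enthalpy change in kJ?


Hess's law: enthalpy is a state function, so add the step enthalpies.
dH_total = dH1 + dH2 = -371.45 + (-438.05)
dH_total = -809.5 kJ:

-809.50 kJ


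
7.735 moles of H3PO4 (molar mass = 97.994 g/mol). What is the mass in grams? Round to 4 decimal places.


mass = n * M
mass = 7.735 * 97.994
mass = 757.98359 g, rounded to 4 dp:

757.9836 g


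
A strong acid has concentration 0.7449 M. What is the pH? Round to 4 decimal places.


A strong acid dissociates completely, so [H+] equals the given concentration.
pH = -log10([H+]) = -log10(0.7449)
pH = 0.12790203, rounded to 4 dp:

0.1279


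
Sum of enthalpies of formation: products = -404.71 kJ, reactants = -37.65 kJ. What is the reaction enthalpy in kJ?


dH_rxn = sum(dH_f products) - sum(dH_f reactants)
dH_rxn = -404.71 - (-37.65)
dH_rxn = -367.06 kJ:

-367.06 kJ


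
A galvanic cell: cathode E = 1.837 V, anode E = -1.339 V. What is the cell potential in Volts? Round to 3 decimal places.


Standard cell potential: E_cell = E_cathode - E_anode.
E_cell = 1.837 - (-1.339)
E_cell = 3.176 V, rounded to 3 dp:

3.176 V


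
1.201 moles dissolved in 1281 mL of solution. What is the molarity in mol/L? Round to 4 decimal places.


Convert volume to liters: V_L = V_mL / 1000.
V_L = 1281 / 1000 = 1.281 L
M = n / V_L = 1.201 / 1.281
M = 0.93754879 mol/L, rounded to 4 dp:

0.9375 mol/L


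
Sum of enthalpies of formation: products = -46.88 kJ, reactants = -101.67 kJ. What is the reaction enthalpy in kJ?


dH_rxn = sum(dH_f products) - sum(dH_f reactants)
dH_rxn = -46.88 - (-101.67)
dH_rxn = 54.79 kJ:

54.79 kJ


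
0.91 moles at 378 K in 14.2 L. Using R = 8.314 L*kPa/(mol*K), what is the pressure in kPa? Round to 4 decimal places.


PV = nRT, solve for P = nRT / V.
nRT = 0.91 * 8.314 * 378 = 2859.8497
P = 2859.8497 / 14.2
P = 201.3978662 kPa, rounded to 4 dp:

201.3979 kPa


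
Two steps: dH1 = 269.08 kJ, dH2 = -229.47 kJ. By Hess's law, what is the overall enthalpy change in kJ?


Hess's law: enthalpy is a state function, so add the step enthalpies.
dH_total = dH1 + dH2 = 269.08 + (-229.47)
dH_total = 39.61 kJ:

39.61 kJ


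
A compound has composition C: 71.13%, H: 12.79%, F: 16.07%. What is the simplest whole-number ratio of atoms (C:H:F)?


Assume 100 g of compound, divide each mass% by atomic mass to get moles, then normalize by the smallest to get a raw atom ratio.
Moles per 100 g: C: 71.13/12.011 = 5.9221, H: 12.79/1.008 = 12.6885, F: 16.07/18.998 = 0.8459
Raw ratio (divide by min = 0.8459): C: 7.001, H: 15.0, F: 1.0
Multiply by 1 to clear fractions: C: 7.001 ~= 7, H: 15.0 ~= 15, F: 1.0 ~= 1
Reduce by GCD to get the simplest whole-number ratio:

7:15:1


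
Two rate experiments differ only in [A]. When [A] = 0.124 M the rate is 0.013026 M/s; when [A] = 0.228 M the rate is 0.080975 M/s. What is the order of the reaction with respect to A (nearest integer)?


Rate is proportional to [A]^n, so rate2/rate1 = ([A]2/[A]1)^n. Take logs to solve for n.
rate2/rate1 = 0.080975 / 0.013026 = 6.2164
[A]2/[A]1 = 0.228 / 0.124 = 1.8387
n = ln(6.2164) / ln(1.8387) = 3.0
Nearest integer order:

3


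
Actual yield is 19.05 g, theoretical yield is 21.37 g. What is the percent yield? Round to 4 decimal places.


% yield = 100 * actual / theoretical
% yield = 100 * 19.05 / 21.37
% yield = 89.14365934 %, rounded to 4 dp:

89.1437 %


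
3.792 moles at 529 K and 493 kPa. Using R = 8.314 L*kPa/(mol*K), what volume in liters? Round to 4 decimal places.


PV = nRT, solve for V = nRT / P.
nRT = 3.792 * 8.314 * 529 = 16677.618
V = 16677.618 / 493
V = 33.82883976 L, rounded to 4 dp:

33.8288 L


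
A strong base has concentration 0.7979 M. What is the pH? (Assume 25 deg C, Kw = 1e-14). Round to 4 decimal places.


A strong base dissociates completely, so [OH-] equals the given concentration.
pOH = -log10([OH-]) = -log10(0.7979) = 0.098052
pH = 14 - pOH = 14 - 0.098052
pH = 13.901948, rounded to 4 dp:

13.9019


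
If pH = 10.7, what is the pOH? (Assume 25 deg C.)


At 25 deg C, pH + pOH = 14.
pOH = 14 - pH = 14 - 10.7
pOH = 3.3:

3.30


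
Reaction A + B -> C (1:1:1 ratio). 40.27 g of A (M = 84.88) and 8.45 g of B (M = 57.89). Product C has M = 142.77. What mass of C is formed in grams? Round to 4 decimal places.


Find moles of each reactant; the smaller value is the limiting reagent in a 1:1:1 reaction, so moles_C equals moles of the limiter.
n_A = mass_A / M_A = 40.27 / 84.88 = 0.474434 mol
n_B = mass_B / M_B = 8.45 / 57.89 = 0.145966 mol
Limiting reagent: B (smaller), n_limiting = 0.145966 mol
mass_C = n_limiting * M_C = 0.145966 * 142.77
mass_C = 20.83956582 g, rounded to 4 dp:

20.8396 g


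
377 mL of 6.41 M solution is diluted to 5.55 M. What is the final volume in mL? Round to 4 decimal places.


Dilution: M1*V1 = M2*V2, solve for V2.
V2 = M1*V1 / M2
V2 = 6.41 * 377 / 5.55
V2 = 2416.57 / 5.55
V2 = 435.41801802 mL, rounded to 4 dp:

435.4180 mL


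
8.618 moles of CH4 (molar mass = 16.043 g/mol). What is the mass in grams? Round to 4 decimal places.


mass = n * M
mass = 8.618 * 16.043
mass = 138.258574 g, rounded to 4 dp:

138.2586 g


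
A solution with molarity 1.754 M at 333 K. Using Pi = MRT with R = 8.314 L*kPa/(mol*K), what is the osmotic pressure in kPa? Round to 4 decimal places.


Osmotic pressure (van't Hoff): Pi = M*R*T.
RT = 8.314 * 333 = 2768.562
Pi = 1.754 * 2768.562
Pi = 4856.057748 kPa, rounded to 4 dp:

4856.0577 kPa


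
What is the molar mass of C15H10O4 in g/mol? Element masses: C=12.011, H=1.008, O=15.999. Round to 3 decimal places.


M = sum(count * atomic_mass) over atoms.
M = 15*12.011 + 10*1.008 + 4*15.999
M = 180.165 + 10.08 + 63.996
M = 254.241 g/mol, rounded to 3 dp:

254.241 g/mol


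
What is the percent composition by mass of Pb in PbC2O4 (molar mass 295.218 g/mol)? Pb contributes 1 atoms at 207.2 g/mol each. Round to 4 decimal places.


pct = 100 * (n_elem * M_elem) / M_total
mass_contribution = 1 * 207.2 = 207.2 g/mol
pct = 100 * 207.2 / 295.218
pct = 70.1854223 %, rounded to 4 dp:

70.1854 %


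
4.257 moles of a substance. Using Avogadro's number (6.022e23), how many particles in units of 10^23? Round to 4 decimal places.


N = n * NA, then divide by 1e23 for the requested units.
N / 1e23 = n * 6.022
N / 1e23 = 4.257 * 6.022
N / 1e23 = 25.635654, rounded to 4 dp:

25.6357


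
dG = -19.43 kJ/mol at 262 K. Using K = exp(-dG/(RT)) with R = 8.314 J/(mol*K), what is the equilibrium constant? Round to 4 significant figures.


dG is in kJ/mol; multiply by 1000 to match R in J/(mol*K).
RT = 8.314 * 262 = 2178.268 J/mol
exponent = -dG*1000 / (RT) = -(-19.43*1000) / 2178.268 = 8.91993088
K = exp(8.91993088)
K = 7479.5722, rounded to 4 significant figures:

7480


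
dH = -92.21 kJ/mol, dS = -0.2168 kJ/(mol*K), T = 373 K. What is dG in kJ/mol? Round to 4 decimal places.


Gibbs: dG = dH - T*dS (consistent units, dS already in kJ/(mol*K)).
T*dS = 373 * -0.2168 = -80.8664
dG = -92.21 - (-80.8664)
dG = -11.3436 kJ/mol, rounded to 4 dp:

-11.3436 kJ/mol


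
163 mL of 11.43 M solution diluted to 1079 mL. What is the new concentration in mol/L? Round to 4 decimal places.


Dilution: M1*V1 = M2*V2, solve for M2.
M2 = M1*V1 / V2
M2 = 11.43 * 163 / 1079
M2 = 1863.09 / 1079
M2 = 1.72668211 mol/L, rounded to 4 dp:

1.7267 mol/L


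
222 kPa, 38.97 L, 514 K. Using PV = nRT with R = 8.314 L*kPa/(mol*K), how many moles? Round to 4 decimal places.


PV = nRT, solve for n = PV / (RT).
PV = 222 * 38.97 = 8651.34
RT = 8.314 * 514 = 4273.396
n = 8651.34 / 4273.396
n = 2.02446485 mol, rounded to 4 dp:

2.0245 mol


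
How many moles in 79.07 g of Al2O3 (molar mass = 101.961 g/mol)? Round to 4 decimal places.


n = mass / M
n = 79.07 / 101.961
n = 0.77549259 mol, rounded to 4 dp:

0.7755 mol


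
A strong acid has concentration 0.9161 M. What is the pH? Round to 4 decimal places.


A strong acid dissociates completely, so [H+] equals the given concentration.
pH = -log10([H+]) = -log10(0.9161)
pH = 0.03805712, rounded to 4 dp:

0.0381


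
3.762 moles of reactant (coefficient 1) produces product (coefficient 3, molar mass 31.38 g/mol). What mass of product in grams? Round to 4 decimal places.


Use the coefficient ratio to convert reactant moles to product moles, then multiply by the product's molar mass.
moles_P = moles_R * (coeff_P / coeff_R) = 3.762 * (3/1) = 11.286
mass_P = moles_P * M_P = 11.286 * 31.38
mass_P = 354.15468 g, rounded to 4 dp:

354.1547 g


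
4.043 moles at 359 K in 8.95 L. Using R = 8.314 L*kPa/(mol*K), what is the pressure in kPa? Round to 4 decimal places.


PV = nRT, solve for P = nRT / V.
nRT = 4.043 * 8.314 * 359 = 12067.2472
P = 12067.2472 / 8.95
P = 1348.29577654 kPa, rounded to 4 dp:

1348.2958 kPa


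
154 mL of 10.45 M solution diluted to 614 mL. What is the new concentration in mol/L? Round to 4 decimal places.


Dilution: M1*V1 = M2*V2, solve for M2.
M2 = M1*V1 / V2
M2 = 10.45 * 154 / 614
M2 = 1609.3 / 614
M2 = 2.62100977 mol/L, rounded to 4 dp:

2.6210 mol/L


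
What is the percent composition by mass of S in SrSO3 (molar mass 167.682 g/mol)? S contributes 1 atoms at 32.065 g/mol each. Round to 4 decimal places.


pct = 100 * (n_elem * M_elem) / M_total
mass_contribution = 1 * 32.065 = 32.065 g/mol
pct = 100 * 32.065 / 167.682
pct = 19.1225057 %, rounded to 4 dp:

19.1225 %


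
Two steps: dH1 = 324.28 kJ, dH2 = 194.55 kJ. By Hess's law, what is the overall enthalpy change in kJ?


Hess's law: enthalpy is a state function, so add the step enthalpies.
dH_total = dH1 + dH2 = 324.28 + (194.55)
dH_total = 518.83 kJ:

518.83 kJ


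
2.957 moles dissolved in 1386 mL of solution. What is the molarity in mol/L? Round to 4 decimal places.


Convert volume to liters: V_L = V_mL / 1000.
V_L = 1386 / 1000 = 1.386 L
M = n / V_L = 2.957 / 1.386
M = 2.13347763 mol/L, rounded to 4 dp:

2.1335 mol/L


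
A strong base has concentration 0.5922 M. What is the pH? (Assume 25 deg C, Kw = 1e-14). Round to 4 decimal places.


A strong base dissociates completely, so [OH-] equals the given concentration.
pOH = -log10([OH-]) = -log10(0.5922) = 0.227532
pH = 14 - pOH = 14 - 0.227532
pH = 13.772468, rounded to 4 dp:

13.7725


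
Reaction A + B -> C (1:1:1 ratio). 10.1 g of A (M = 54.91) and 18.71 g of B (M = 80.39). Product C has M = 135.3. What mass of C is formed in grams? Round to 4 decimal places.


Find moles of each reactant; the smaller value is the limiting reagent in a 1:1:1 reaction, so moles_C equals moles of the limiter.
n_A = mass_A / M_A = 10.1 / 54.91 = 0.183937 mol
n_B = mass_B / M_B = 18.71 / 80.39 = 0.23274 mol
Limiting reagent: A (smaller), n_limiting = 0.183937 mol
mass_C = n_limiting * M_C = 0.183937 * 135.3
mass_C = 24.8866761 g, rounded to 4 dp:

24.8867 g


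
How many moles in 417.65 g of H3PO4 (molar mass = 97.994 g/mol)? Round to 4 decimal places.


n = mass / M
n = 417.65 / 97.994
n = 4.26199563 mol, rounded to 4 dp:

4.2620 mol


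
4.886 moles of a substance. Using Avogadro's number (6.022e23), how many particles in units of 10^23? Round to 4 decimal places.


N = n * NA, then divide by 1e23 for the requested units.
N / 1e23 = n * 6.022
N / 1e23 = 4.886 * 6.022
N / 1e23 = 29.423492, rounded to 4 dp:

29.4235


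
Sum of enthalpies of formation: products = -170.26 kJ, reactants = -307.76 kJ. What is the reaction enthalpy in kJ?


dH_rxn = sum(dH_f products) - sum(dH_f reactants)
dH_rxn = -170.26 - (-307.76)
dH_rxn = 137.5 kJ:

137.50 kJ


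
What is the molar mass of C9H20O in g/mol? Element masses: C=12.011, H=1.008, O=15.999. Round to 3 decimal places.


M = sum(count * atomic_mass) over atoms.
M = 9*12.011 + 20*1.008 + 1*15.999
M = 108.099 + 20.16 + 15.999
M = 144.258 g/mol, rounded to 3 dp:

144.258 g/mol


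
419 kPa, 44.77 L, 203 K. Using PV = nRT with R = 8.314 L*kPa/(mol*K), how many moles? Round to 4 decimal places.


PV = nRT, solve for n = PV / (RT).
PV = 419 * 44.77 = 18758.63
RT = 8.314 * 203 = 1687.742
n = 18758.63 / 1687.742
n = 11.11463126 mol, rounded to 4 dp:

11.1146 mol


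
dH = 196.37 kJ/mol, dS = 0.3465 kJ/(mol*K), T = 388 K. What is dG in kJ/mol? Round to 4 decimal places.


Gibbs: dG = dH - T*dS (consistent units, dS already in kJ/(mol*K)).
T*dS = 388 * 0.3465 = 134.442
dG = 196.37 - (134.442)
dG = 61.928 kJ/mol, rounded to 4 dp:

61.9280 kJ/mol


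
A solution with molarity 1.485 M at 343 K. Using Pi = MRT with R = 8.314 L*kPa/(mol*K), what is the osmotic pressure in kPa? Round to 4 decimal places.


Osmotic pressure (van't Hoff): Pi = M*R*T.
RT = 8.314 * 343 = 2851.702
Pi = 1.485 * 2851.702
Pi = 4234.77747 kPa, rounded to 4 dp:

4234.7775 kPa


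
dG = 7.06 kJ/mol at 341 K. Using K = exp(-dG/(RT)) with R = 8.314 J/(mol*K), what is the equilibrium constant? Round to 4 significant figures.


dG is in kJ/mol; multiply by 1000 to match R in J/(mol*K).
RT = 8.314 * 341 = 2835.074 J/mol
exponent = -dG*1000 / (RT) = -(7.06*1000) / 2835.074 = -2.49023482
K = exp(-2.49023482)
K = 0.0828905, rounded to 4 significant figures:

0.08289
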